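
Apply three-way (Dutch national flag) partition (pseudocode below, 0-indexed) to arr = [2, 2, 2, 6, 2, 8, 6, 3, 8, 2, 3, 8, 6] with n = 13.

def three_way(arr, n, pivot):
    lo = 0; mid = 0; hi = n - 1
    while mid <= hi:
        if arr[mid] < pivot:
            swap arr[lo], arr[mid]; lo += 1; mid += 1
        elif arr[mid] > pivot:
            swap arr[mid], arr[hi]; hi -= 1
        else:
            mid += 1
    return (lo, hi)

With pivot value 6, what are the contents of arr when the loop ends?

[2, 2, 2, 2, 3, 3, 2, 6, 6, 6, 8, 8, 8]

lo=0 mid=0 hi=12
2<6: swap(0,0), lo=1 mid=1 ⇒ [2, 2, 2, 6, 2, 8, 6, 3, 8, 2, 3, 8, 6]
2<6: swap(1,1), lo=2 mid=2 ⇒ [2, 2, 2, 6, 2, 8, 6, 3, 8, 2, 3, 8, 6]
2<6: swap(2,2), lo=3 mid=3 ⇒ [2, 2, 2, 6, 2, 8, 6, 3, 8, 2, 3, 8, 6]
6=6: mid=4
2<6: swap(3,4), lo=4 mid=5 ⇒ [2, 2, 2, 2, 6, 8, 6, 3, 8, 2, 3, 8, 6]
8>6: swap(5,12), hi=11 ⇒ [2, 2, 2, 2, 6, 6, 6, 3, 8, 2, 3, 8, 8]
6=6: mid=6
6=6: mid=7
3<6: swap(4,7), lo=5 mid=8 ⇒ [2, 2, 2, 2, 3, 6, 6, 6, 8, 2, 3, 8, 8]
8>6: swap(8,11), hi=10 ⇒ [2, 2, 2, 2, 3, 6, 6, 6, 8, 2, 3, 8, 8]
8>6: swap(8,10), hi=9 ⇒ [2, 2, 2, 2, 3, 6, 6, 6, 3, 2, 8, 8, 8]
3<6: swap(5,8), lo=6 mid=9 ⇒ [2, 2, 2, 2, 3, 3, 6, 6, 6, 2, 8, 8, 8]
2<6: swap(6,9), lo=7 mid=10 ⇒ [2, 2, 2, 2, 3, 3, 2, 6, 6, 6, 8, 8, 8]
done. lo=7 hi=9; arr=[2, 2, 2, 2, 3, 3, 2, 6, 6, 6, 8, 8, 8]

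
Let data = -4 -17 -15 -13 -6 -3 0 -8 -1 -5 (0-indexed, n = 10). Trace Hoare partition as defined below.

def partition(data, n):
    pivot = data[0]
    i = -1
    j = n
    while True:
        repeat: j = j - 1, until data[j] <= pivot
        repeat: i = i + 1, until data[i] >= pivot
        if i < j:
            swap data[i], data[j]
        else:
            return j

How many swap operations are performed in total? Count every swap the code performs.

2

pivot = data[0] = -4; i = -1, j = 10
j→9 (data[9]=-5≤-4), i→0 (data[0]=-4≥-4); i<j, swap → -5 -17 -15 -13 -6 -3 0 -8 -1 -4
j→7 (data[7]=-8≤-4), i→5 (data[5]=-3≥-4); i<j, swap → -5 -17 -15 -13 -6 -8 0 -3 -1 -4
j→5, i→6; i≥j, return j=5. data = -5 -17 -15 -13 -6 -8 0 -3 -1 -4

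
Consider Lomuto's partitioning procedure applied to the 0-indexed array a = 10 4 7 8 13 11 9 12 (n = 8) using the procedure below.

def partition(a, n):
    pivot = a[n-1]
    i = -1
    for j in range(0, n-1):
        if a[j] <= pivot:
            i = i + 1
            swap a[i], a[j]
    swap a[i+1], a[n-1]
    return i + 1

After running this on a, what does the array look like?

10 4 7 8 11 9 12 13

pivot = a[7] = 12; i = -1
j=0: a[0]=10 ≤ 12 → i=0, swap a[0],a[0] (no change) → 10 4 7 8 13 11 9 12
j=1: a[1]=4 ≤ 12 → i=1, swap a[1],a[1] (no change) → 10 4 7 8 13 11 9 12
j=2: a[2]=7 ≤ 12 → i=2, swap a[2],a[2] (no change) → 10 4 7 8 13 11 9 12
j=3: a[3]=8 ≤ 12 → i=3, swap a[3],a[3] (no change) → 10 4 7 8 13 11 9 12
j=4: a[4]=13 > 12 → no swap
j=5: a[5]=11 ≤ 12 → i=4, swap a[4],a[5] → 10 4 7 8 11 13 9 12
j=6: a[6]=9 ≤ 12 → i=5, swap a[5],a[6] → 10 4 7 8 11 9 13 12
final swap a[6],a[7] → 10 4 7 8 11 9 12 13; return 6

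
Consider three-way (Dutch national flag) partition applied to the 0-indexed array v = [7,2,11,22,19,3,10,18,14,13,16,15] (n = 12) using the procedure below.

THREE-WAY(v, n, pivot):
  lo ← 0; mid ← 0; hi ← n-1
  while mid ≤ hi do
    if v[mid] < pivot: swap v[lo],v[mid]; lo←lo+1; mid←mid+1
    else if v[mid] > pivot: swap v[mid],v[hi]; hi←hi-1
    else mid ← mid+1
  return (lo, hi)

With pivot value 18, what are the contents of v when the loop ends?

[7,2,11,15,16,3,10,14,13,18,19,22]

pivot = 18; lo=0, mid=0, hi=11
v[mid]=7<18: swap v[0],v[0]; lo=1,mid=1 → [7,2,11,22,19,3,10,18,14,13,16,15]
v[mid]=2<18: swap v[1],v[1]; lo=2,mid=2 → [7,2,11,22,19,3,10,18,14,13,16,15]
v[mid]=11<18: swap v[2],v[2]; lo=3,mid=3 → [7,2,11,22,19,3,10,18,14,13,16,15]
v[mid]=22>18: swap v[3],v[11]; hi=10 → [7,2,11,15,19,3,10,18,14,13,16,22]
v[mid]=15<18: swap v[3],v[3]; lo=4,mid=4 → [7,2,11,15,19,3,10,18,14,13,16,22]
v[mid]=19>18: swap v[4],v[10]; hi=9 → [7,2,11,15,16,3,10,18,14,13,19,22]
v[mid]=16<18: swap v[4],v[4]; lo=5,mid=5 → [7,2,11,15,16,3,10,18,14,13,19,22]
v[mid]=3<18: swap v[5],v[5]; lo=6,mid=6 → [7,2,11,15,16,3,10,18,14,13,19,22]
v[mid]=10<18: swap v[6],v[6]; lo=7,mid=7 → [7,2,11,15,16,3,10,18,14,13,19,22]
v[mid]=18=18: mid=8
v[mid]=14<18: swap v[7],v[8]; lo=8,mid=9 → [7,2,11,15,16,3,10,14,18,13,19,22]
v[mid]=13<18: swap v[8],v[9]; lo=9,mid=10 → [7,2,11,15,16,3,10,14,13,18,19,22]
end: lo=9, hi=9; v = [7,2,11,15,16,3,10,14,13,18,19,22]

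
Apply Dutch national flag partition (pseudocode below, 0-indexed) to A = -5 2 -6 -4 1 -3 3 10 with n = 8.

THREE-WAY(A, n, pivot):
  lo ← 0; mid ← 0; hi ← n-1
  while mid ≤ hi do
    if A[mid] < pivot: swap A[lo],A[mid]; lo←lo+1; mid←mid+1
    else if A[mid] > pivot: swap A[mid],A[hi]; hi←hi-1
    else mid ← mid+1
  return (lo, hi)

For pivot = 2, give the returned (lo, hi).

(5, 5)

lo=0 mid=0 hi=7
-5<2: swap(0,0), lo=1 mid=1 ⇒ -5 2 -6 -4 1 -3 3 10
2=2: mid=2
-6<2: swap(1,2), lo=2 mid=3 ⇒ -5 -6 2 -4 1 -3 3 10
-4<2: swap(2,3), lo=3 mid=4 ⇒ -5 -6 -4 2 1 -3 3 10
1<2: swap(3,4), lo=4 mid=5 ⇒ -5 -6 -4 1 2 -3 3 10
-3<2: swap(4,5), lo=5 mid=6 ⇒ -5 -6 -4 1 -3 2 3 10
3>2: swap(6,7), hi=6 ⇒ -5 -6 -4 1 -3 2 10 3
10>2: swap(6,6), hi=5 ⇒ -5 -6 -4 1 -3 2 10 3
done. lo=5 hi=5; A=-5 -6 -4 1 -3 2 10 3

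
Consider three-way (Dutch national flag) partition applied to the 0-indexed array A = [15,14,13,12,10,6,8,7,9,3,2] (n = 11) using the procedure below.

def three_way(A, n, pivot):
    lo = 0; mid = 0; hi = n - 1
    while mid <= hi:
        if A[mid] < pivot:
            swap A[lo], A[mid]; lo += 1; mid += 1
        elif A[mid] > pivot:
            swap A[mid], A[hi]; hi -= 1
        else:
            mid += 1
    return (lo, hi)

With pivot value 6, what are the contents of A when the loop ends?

[2,3,6,10,12,8,7,9,13,14,15]

pivot = 6; lo=0, mid=0, hi=10
A[mid]=15>6: swap A[0],A[10]; hi=9 → [2,14,13,12,10,6,8,7,9,3,15]
A[mid]=2<6: swap A[0],A[0]; lo=1,mid=1 → [2,14,13,12,10,6,8,7,9,3,15]
A[mid]=14>6: swap A[1],A[9]; hi=8 → [2,3,13,12,10,6,8,7,9,14,15]
A[mid]=3<6: swap A[1],A[1]; lo=2,mid=2 → [2,3,13,12,10,6,8,7,9,14,15]
A[mid]=13>6: swap A[2],A[8]; hi=7 → [2,3,9,12,10,6,8,7,13,14,15]
A[mid]=9>6: swap A[2],A[7]; hi=6 → [2,3,7,12,10,6,8,9,13,14,15]
A[mid]=7>6: swap A[2],A[6]; hi=5 → [2,3,8,12,10,6,7,9,13,14,15]
A[mid]=8>6: swap A[2],A[5]; hi=4 → [2,3,6,12,10,8,7,9,13,14,15]
A[mid]=6=6: mid=3
A[mid]=12>6: swap A[3],A[4]; hi=3 → [2,3,6,10,12,8,7,9,13,14,15]
A[mid]=10>6: swap A[3],A[3]; hi=2 → [2,3,6,10,12,8,7,9,13,14,15]
end: lo=2, hi=2; A = [2,3,6,10,12,8,7,9,13,14,15]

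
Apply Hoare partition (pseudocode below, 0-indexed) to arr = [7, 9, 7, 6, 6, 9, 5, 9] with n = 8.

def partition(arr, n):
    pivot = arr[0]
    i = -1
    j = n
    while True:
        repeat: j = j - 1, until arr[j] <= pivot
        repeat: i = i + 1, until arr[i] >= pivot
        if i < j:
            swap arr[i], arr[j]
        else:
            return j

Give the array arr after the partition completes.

pivot = arr[0] = 7; i = -1, j = 8
j→6 (arr[6]=5≤7), i→0 (arr[0]=7≥7); i<j, swap → [5, 9, 7, 6, 6, 9, 7, 9]
j→4 (arr[4]=6≤7), i→1 (arr[1]=9≥7); i<j, swap → [5, 6, 7, 6, 9, 9, 7, 9]
j→3 (arr[3]=6≤7), i→2 (arr[2]=7≥7); i<j, swap → [5, 6, 6, 7, 9, 9, 7, 9]
j→2, i→3; i≥j, return j=2. arr = [5, 6, 6, 7, 9, 9, 7, 9]

[5, 6, 6, 7, 9, 9, 7, 9]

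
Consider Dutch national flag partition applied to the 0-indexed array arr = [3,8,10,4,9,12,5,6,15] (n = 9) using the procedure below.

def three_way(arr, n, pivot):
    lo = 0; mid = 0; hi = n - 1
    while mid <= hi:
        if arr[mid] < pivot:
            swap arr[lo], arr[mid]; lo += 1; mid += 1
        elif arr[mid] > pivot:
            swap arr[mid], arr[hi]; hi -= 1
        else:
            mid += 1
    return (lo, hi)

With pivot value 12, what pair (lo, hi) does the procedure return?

lo=0 mid=0 hi=8
3<12: swap(0,0), lo=1 mid=1 ⇒ [3,8,10,4,9,12,5,6,15]
8<12: swap(1,1), lo=2 mid=2 ⇒ [3,8,10,4,9,12,5,6,15]
10<12: swap(2,2), lo=3 mid=3 ⇒ [3,8,10,4,9,12,5,6,15]
4<12: swap(3,3), lo=4 mid=4 ⇒ [3,8,10,4,9,12,5,6,15]
9<12: swap(4,4), lo=5 mid=5 ⇒ [3,8,10,4,9,12,5,6,15]
12=12: mid=6
5<12: swap(5,6), lo=6 mid=7 ⇒ [3,8,10,4,9,5,12,6,15]
6<12: swap(6,7), lo=7 mid=8 ⇒ [3,8,10,4,9,5,6,12,15]
15>12: swap(8,8), hi=7 ⇒ [3,8,10,4,9,5,6,12,15]
done. lo=7 hi=7; arr=[3,8,10,4,9,5,6,12,15]

(7, 7)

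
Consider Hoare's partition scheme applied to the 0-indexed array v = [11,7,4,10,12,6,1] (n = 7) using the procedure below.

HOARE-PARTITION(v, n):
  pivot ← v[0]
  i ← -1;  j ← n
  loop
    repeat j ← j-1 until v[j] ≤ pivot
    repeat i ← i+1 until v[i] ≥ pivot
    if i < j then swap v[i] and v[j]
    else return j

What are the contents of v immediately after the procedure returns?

[1,7,4,10,6,12,11]

pivot=11
j stops at 6 (1), i stops at 0 (11); swap ⇒ [1,7,4,10,12,6,11]
j stops at 5 (6), i stops at 4 (12); swap ⇒ [1,7,4,10,6,12,11]
j stops at 4, i stops at 5; i≥j ⇒ return 4. v=[1,7,4,10,6,12,11]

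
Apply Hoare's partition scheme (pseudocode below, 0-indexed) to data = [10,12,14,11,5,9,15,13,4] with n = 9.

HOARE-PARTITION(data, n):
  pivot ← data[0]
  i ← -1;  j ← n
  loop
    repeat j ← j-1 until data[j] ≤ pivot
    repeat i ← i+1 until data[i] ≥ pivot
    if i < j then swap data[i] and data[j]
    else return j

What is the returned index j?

2

pivot=10
j stops at 8 (4), i stops at 0 (10); swap ⇒ [4,12,14,11,5,9,15,13,10]
j stops at 5 (9), i stops at 1 (12); swap ⇒ [4,9,14,11,5,12,15,13,10]
j stops at 4 (5), i stops at 2 (14); swap ⇒ [4,9,5,11,14,12,15,13,10]
j stops at 2, i stops at 3; i≥j ⇒ return 2. data=[4,9,5,11,14,12,15,13,10]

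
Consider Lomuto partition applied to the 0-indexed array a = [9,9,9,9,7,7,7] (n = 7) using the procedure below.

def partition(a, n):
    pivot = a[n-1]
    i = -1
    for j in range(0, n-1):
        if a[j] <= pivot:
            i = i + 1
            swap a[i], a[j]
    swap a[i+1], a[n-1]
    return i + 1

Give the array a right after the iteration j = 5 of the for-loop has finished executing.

pivot = a[6] = 7; i = -1
j=0: a[0]=9 > 7 → no swap
j=1: a[1]=9 > 7 → no swap
j=2: a[2]=9 > 7 → no swap
j=3: a[3]=9 > 7 → no swap
j=4: a[4]=7 ≤ 7 → i=0, swap a[0],a[4] → [7,9,9,9,9,7,7]
j=5: a[5]=7 ≤ 7 → i=1, swap a[1],a[5] → [7,7,9,9,9,9,7]
(after j=5) a = [7,7,9,9,9,9,7]

[7,7,9,9,9,9,7]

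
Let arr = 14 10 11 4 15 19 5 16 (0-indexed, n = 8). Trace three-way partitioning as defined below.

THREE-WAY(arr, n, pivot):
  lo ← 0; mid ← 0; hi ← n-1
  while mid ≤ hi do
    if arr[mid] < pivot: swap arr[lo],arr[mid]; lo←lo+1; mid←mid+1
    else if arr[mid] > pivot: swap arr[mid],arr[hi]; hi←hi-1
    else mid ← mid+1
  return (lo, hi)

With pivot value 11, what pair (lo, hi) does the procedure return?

(3, 3)

pivot = 11; lo=0, mid=0, hi=7
arr[mid]=14>11: swap arr[0],arr[7]; hi=6 → 16 10 11 4 15 19 5 14
arr[mid]=16>11: swap arr[0],arr[6]; hi=5 → 5 10 11 4 15 19 16 14
arr[mid]=5<11: swap arr[0],arr[0]; lo=1,mid=1 → 5 10 11 4 15 19 16 14
arr[mid]=10<11: swap arr[1],arr[1]; lo=2,mid=2 → 5 10 11 4 15 19 16 14
arr[mid]=11=11: mid=3
arr[mid]=4<11: swap arr[2],arr[3]; lo=3,mid=4 → 5 10 4 11 15 19 16 14
arr[mid]=15>11: swap arr[4],arr[5]; hi=4 → 5 10 4 11 19 15 16 14
arr[mid]=19>11: swap arr[4],arr[4]; hi=3 → 5 10 4 11 19 15 16 14
end: lo=3, hi=3; arr = 5 10 4 11 19 15 16 14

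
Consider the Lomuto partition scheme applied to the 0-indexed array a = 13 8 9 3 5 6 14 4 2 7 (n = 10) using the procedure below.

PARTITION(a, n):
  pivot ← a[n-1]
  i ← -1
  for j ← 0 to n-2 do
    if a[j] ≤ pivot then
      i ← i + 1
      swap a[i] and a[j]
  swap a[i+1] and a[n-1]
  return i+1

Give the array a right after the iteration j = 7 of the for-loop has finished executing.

pivot=7, i=-1
j=0: 13>7, skip
j=1: 8>7, skip
j=2: 9>7, skip
j=3: 3≤7, i=0, swap(0,3) ⇒ 3 8 9 13 5 6 14 4 2 7
j=4: 5≤7, i=1, swap(1,4) ⇒ 3 5 9 13 8 6 14 4 2 7
j=5: 6≤7, i=2, swap(2,5) ⇒ 3 5 6 13 8 9 14 4 2 7
j=6: 14>7, skip
j=7: 4≤7, i=3, swap(3,7) ⇒ 3 5 6 4 8 9 14 13 2 7
(after j=7) a = 3 5 6 4 8 9 14 13 2 7

3 5 6 4 8 9 14 13 2 7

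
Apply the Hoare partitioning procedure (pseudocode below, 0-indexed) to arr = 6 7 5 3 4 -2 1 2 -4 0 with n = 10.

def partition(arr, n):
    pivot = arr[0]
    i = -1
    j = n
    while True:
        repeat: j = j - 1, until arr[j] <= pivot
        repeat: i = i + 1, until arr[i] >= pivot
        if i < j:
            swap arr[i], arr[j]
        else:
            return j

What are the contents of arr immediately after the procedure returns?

0 -4 5 3 4 -2 1 2 7 6

pivot = arr[0] = 6; i = -1, j = 10
j→9 (arr[9]=0≤6), i→0 (arr[0]=6≥6); i<j, swap → 0 7 5 3 4 -2 1 2 -4 6
j→8 (arr[8]=-4≤6), i→1 (arr[1]=7≥6); i<j, swap → 0 -4 5 3 4 -2 1 2 7 6
j→7, i→8; i≥j, return j=7. arr = 0 -4 5 3 4 -2 1 2 7 6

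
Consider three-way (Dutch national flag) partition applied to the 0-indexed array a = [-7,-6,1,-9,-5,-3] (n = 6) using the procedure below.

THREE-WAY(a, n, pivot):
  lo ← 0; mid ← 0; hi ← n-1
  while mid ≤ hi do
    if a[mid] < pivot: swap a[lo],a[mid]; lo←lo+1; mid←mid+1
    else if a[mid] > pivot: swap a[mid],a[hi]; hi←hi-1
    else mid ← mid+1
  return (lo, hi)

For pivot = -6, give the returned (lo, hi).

pivot = -6; lo=0, mid=0, hi=5
a[mid]=-7<-6: swap a[0],a[0]; lo=1,mid=1 → [-7,-6,1,-9,-5,-3]
a[mid]=-6=-6: mid=2
a[mid]=1>-6: swap a[2],a[5]; hi=4 → [-7,-6,-3,-9,-5,1]
a[mid]=-3>-6: swap a[2],a[4]; hi=3 → [-7,-6,-5,-9,-3,1]
a[mid]=-5>-6: swap a[2],a[3]; hi=2 → [-7,-6,-9,-5,-3,1]
a[mid]=-9<-6: swap a[1],a[2]; lo=2,mid=3 → [-7,-9,-6,-5,-3,1]
end: lo=2, hi=2; a = [-7,-9,-6,-5,-3,1]

(2, 2)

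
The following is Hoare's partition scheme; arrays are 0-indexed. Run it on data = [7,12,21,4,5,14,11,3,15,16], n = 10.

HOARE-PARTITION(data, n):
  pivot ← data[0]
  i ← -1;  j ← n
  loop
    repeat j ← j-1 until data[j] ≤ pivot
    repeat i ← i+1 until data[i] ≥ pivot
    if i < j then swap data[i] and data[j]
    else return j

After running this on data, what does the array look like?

pivot = data[0] = 7; i = -1, j = 10
j→7 (data[7]=3≤7), i→0 (data[0]=7≥7); i<j, swap → [3,12,21,4,5,14,11,7,15,16]
j→4 (data[4]=5≤7), i→1 (data[1]=12≥7); i<j, swap → [3,5,21,4,12,14,11,7,15,16]
j→3 (data[3]=4≤7), i→2 (data[2]=21≥7); i<j, swap → [3,5,4,21,12,14,11,7,15,16]
j→2, i→3; i≥j, return j=2. data = [3,5,4,21,12,14,11,7,15,16]

[3,5,4,21,12,14,11,7,15,16]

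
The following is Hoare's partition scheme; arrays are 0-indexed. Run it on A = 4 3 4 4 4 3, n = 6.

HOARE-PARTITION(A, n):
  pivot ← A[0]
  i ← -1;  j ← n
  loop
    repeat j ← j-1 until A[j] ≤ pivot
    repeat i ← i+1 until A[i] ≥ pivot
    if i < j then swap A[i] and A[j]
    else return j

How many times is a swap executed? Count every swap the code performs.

2

pivot = A[0] = 4; i = -1, j = 6
j→5 (A[5]=3≤4), i→0 (A[0]=4≥4); i<j, swap → 3 3 4 4 4 4
j→4 (A[4]=4≤4), i→2 (A[2]=4≥4); i<j, swap → 3 3 4 4 4 4
j→3, i→3; i≥j, return j=3. A = 3 3 4 4 4 4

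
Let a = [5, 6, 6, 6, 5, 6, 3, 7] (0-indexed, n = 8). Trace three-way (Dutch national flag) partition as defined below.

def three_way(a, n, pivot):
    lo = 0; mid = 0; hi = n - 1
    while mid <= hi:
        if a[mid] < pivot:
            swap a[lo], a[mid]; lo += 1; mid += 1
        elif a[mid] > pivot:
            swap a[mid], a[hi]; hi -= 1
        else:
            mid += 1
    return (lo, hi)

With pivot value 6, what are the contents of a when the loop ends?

[5, 5, 3, 6, 6, 6, 6, 7]

pivot = 6; lo=0, mid=0, hi=7
a[mid]=5<6: swap a[0],a[0]; lo=1,mid=1 → [5, 6, 6, 6, 5, 6, 3, 7]
a[mid]=6=6: mid=2
a[mid]=6=6: mid=3
a[mid]=6=6: mid=4
a[mid]=5<6: swap a[1],a[4]; lo=2,mid=5 → [5, 5, 6, 6, 6, 6, 3, 7]
a[mid]=6=6: mid=6
a[mid]=3<6: swap a[2],a[6]; lo=3,mid=7 → [5, 5, 3, 6, 6, 6, 6, 7]
a[mid]=7>6: swap a[7],a[7]; hi=6 → [5, 5, 3, 6, 6, 6, 6, 7]
end: lo=3, hi=6; a = [5, 5, 3, 6, 6, 6, 6, 7]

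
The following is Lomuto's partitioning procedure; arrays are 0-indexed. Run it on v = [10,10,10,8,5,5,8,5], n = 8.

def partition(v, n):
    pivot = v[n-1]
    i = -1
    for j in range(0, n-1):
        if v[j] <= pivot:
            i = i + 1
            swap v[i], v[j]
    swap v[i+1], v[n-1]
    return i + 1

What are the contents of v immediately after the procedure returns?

[5,5,5,8,10,10,8,10]

pivot = v[7] = 5; i = -1
j=0: v[0]=10 > 5 → no swap
j=1: v[1]=10 > 5 → no swap
j=2: v[2]=10 > 5 → no swap
j=3: v[3]=8 > 5 → no swap
j=4: v[4]=5 ≤ 5 → i=0, swap v[0],v[4] → [5,10,10,8,10,5,8,5]
j=5: v[5]=5 ≤ 5 → i=1, swap v[1],v[5] → [5,5,10,8,10,10,8,5]
j=6: v[6]=8 > 5 → no swap
final swap v[2],v[7] → [5,5,5,8,10,10,8,10]; return 2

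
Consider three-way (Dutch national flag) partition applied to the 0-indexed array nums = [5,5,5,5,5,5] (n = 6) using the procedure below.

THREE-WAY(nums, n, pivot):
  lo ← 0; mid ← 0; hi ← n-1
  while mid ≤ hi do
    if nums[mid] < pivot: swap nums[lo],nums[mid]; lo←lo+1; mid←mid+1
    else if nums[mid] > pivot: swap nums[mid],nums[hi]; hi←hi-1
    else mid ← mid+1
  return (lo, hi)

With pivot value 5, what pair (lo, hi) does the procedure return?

(0, 5)

pivot = 5; lo=0, mid=0, hi=5
nums[mid]=5=5: mid=1
nums[mid]=5=5: mid=2
nums[mid]=5=5: mid=3
nums[mid]=5=5: mid=4
nums[mid]=5=5: mid=5
nums[mid]=5=5: mid=6
end: lo=0, hi=5; nums = [5,5,5,5,5,5]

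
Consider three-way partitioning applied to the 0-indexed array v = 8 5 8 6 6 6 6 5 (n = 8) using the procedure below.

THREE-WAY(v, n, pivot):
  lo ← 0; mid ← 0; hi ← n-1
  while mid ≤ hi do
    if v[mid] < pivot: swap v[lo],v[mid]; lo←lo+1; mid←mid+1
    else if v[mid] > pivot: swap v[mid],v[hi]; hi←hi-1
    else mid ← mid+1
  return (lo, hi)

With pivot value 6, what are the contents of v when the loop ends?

5 5 6 6 6 6 8 8

pivot = 6; lo=0, mid=0, hi=7
v[mid]=8>6: swap v[0],v[7]; hi=6 → 5 5 8 6 6 6 6 8
v[mid]=5<6: swap v[0],v[0]; lo=1,mid=1 → 5 5 8 6 6 6 6 8
v[mid]=5<6: swap v[1],v[1]; lo=2,mid=2 → 5 5 8 6 6 6 6 8
v[mid]=8>6: swap v[2],v[6]; hi=5 → 5 5 6 6 6 6 8 8
v[mid]=6=6: mid=3
v[mid]=6=6: mid=4
v[mid]=6=6: mid=5
v[mid]=6=6: mid=6
end: lo=2, hi=5; v = 5 5 6 6 6 6 8 8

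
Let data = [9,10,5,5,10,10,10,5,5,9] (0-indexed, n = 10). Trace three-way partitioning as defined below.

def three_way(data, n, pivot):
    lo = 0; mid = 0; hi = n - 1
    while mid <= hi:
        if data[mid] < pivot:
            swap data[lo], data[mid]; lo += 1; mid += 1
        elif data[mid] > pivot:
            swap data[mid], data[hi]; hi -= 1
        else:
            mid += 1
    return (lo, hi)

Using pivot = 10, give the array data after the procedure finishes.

lo=0 mid=0 hi=9
9<10: swap(0,0), lo=1 mid=1 ⇒ [9,10,5,5,10,10,10,5,5,9]
10=10: mid=2
5<10: swap(1,2), lo=2 mid=3 ⇒ [9,5,10,5,10,10,10,5,5,9]
5<10: swap(2,3), lo=3 mid=4 ⇒ [9,5,5,10,10,10,10,5,5,9]
10=10: mid=5
10=10: mid=6
10=10: mid=7
5<10: swap(3,7), lo=4 mid=8 ⇒ [9,5,5,5,10,10,10,10,5,9]
5<10: swap(4,8), lo=5 mid=9 ⇒ [9,5,5,5,5,10,10,10,10,9]
9<10: swap(5,9), lo=6 mid=10 ⇒ [9,5,5,5,5,9,10,10,10,10]
done. lo=6 hi=9; data=[9,5,5,5,5,9,10,10,10,10]

[9,5,5,5,5,9,10,10,10,10]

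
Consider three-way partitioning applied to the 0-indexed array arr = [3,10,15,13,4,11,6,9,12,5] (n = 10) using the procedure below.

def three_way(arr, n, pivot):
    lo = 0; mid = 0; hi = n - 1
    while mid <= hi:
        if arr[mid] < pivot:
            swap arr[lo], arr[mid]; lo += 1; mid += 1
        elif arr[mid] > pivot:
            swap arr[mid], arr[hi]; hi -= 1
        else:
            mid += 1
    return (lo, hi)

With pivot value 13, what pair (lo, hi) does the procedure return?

lo=0 mid=0 hi=9
3<13: swap(0,0), lo=1 mid=1 ⇒ [3,10,15,13,4,11,6,9,12,5]
10<13: swap(1,1), lo=2 mid=2 ⇒ [3,10,15,13,4,11,6,9,12,5]
15>13: swap(2,9), hi=8 ⇒ [3,10,5,13,4,11,6,9,12,15]
5<13: swap(2,2), lo=3 mid=3 ⇒ [3,10,5,13,4,11,6,9,12,15]
13=13: mid=4
4<13: swap(3,4), lo=4 mid=5 ⇒ [3,10,5,4,13,11,6,9,12,15]
11<13: swap(4,5), lo=5 mid=6 ⇒ [3,10,5,4,11,13,6,9,12,15]
6<13: swap(5,6), lo=6 mid=7 ⇒ [3,10,5,4,11,6,13,9,12,15]
9<13: swap(6,7), lo=7 mid=8 ⇒ [3,10,5,4,11,6,9,13,12,15]
12<13: swap(7,8), lo=8 mid=9 ⇒ [3,10,5,4,11,6,9,12,13,15]
done. lo=8 hi=8; arr=[3,10,5,4,11,6,9,12,13,15]

(8, 8)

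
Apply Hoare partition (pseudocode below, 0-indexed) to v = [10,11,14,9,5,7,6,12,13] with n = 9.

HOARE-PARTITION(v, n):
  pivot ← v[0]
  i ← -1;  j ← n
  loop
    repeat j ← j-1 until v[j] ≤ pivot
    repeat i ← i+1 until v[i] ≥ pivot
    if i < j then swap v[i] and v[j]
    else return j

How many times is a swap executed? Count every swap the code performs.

3

pivot = v[0] = 10; i = -1, j = 9
j→6 (v[6]=6≤10), i→0 (v[0]=10≥10); i<j, swap → [6,11,14,9,5,7,10,12,13]
j→5 (v[5]=7≤10), i→1 (v[1]=11≥10); i<j, swap → [6,7,14,9,5,11,10,12,13]
j→4 (v[4]=5≤10), i→2 (v[2]=14≥10); i<j, swap → [6,7,5,9,14,11,10,12,13]
j→3, i→4; i≥j, return j=3. v = [6,7,5,9,14,11,10,12,13]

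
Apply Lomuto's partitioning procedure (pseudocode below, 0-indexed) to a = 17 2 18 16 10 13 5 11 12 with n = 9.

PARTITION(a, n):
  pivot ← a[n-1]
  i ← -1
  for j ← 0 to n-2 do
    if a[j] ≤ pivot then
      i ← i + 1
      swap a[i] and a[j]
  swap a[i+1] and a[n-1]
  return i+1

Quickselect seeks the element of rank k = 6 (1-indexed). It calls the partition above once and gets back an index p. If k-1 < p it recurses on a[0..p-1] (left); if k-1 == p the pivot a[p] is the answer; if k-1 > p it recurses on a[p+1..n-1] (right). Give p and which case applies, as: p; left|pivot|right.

pivot = a[8] = 12; i = -1
j=0: a[0]=17 > 12 → no swap
j=1: a[1]=2 ≤ 12 → i=0, swap a[0],a[1] → 2 17 18 16 10 13 5 11 12
j=2: a[2]=18 > 12 → no swap
j=3: a[3]=16 > 12 → no swap
j=4: a[4]=10 ≤ 12 → i=1, swap a[1],a[4] → 2 10 18 16 17 13 5 11 12
j=5: a[5]=13 > 12 → no swap
j=6: a[6]=5 ≤ 12 → i=2, swap a[2],a[6] → 2 10 5 16 17 13 18 11 12
j=7: a[7]=11 ≤ 12 → i=3, swap a[3],a[7] → 2 10 5 11 17 13 18 16 12
final swap a[4],a[8] → 2 10 5 11 12 13 18 16 17; return 4
p = 4; k-1 = 5 > 4 ⇒ right

4; right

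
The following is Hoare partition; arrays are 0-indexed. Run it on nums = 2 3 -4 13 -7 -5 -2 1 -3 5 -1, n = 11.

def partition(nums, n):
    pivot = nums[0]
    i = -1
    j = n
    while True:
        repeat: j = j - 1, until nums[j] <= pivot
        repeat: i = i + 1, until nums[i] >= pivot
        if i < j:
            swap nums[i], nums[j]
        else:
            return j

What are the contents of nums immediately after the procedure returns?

-1 -3 -4 1 -7 -5 -2 13 3 5 2

pivot=2
j stops at 10 (-1), i stops at 0 (2); swap ⇒ -1 3 -4 13 -7 -5 -2 1 -3 5 2
j stops at 8 (-3), i stops at 1 (3); swap ⇒ -1 -3 -4 13 -7 -5 -2 1 3 5 2
j stops at 7 (1), i stops at 3 (13); swap ⇒ -1 -3 -4 1 -7 -5 -2 13 3 5 2
j stops at 6, i stops at 7; i≥j ⇒ return 6. nums=-1 -3 -4 1 -7 -5 -2 13 3 5 2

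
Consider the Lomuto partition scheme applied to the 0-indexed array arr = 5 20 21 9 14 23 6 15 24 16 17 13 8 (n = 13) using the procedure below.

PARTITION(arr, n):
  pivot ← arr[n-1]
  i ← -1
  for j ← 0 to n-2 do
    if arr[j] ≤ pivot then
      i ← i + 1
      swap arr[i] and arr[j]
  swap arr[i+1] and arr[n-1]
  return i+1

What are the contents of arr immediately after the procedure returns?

pivot = arr[12] = 8; i = -1
j=0: arr[0]=5 ≤ 8 → i=0, swap arr[0],arr[0] (no change) → 5 20 21 9 14 23 6 15 24 16 17 13 8
j=1: arr[1]=20 > 8 → no swap
j=2: arr[2]=21 > 8 → no swap
j=3: arr[3]=9 > 8 → no swap
j=4: arr[4]=14 > 8 → no swap
j=5: arr[5]=23 > 8 → no swap
j=6: arr[6]=6 ≤ 8 → i=1, swap arr[1],arr[6] → 5 6 21 9 14 23 20 15 24 16 17 13 8
j=7: arr[7]=15 > 8 → no swap
j=8: arr[8]=24 > 8 → no swap
j=9: arr[9]=16 > 8 → no swap
j=10: arr[10]=17 > 8 → no swap
j=11: arr[11]=13 > 8 → no swap
final swap arr[2],arr[12] → 5 6 8 9 14 23 20 15 24 16 17 13 21; return 2

5 6 8 9 14 23 20 15 24 16 17 13 21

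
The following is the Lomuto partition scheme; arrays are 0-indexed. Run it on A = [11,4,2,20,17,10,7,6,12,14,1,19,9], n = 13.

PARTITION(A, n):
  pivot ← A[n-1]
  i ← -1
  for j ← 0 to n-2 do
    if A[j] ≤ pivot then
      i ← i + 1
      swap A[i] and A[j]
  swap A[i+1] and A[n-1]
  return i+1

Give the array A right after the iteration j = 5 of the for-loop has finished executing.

[4,2,11,20,17,10,7,6,12,14,1,19,9]

pivot=9, i=-1
j=0: 11>9, skip
j=1: 4≤9, i=0, swap(0,1) ⇒ [4,11,2,20,17,10,7,6,12,14,1,19,9]
j=2: 2≤9, i=1, swap(1,2) ⇒ [4,2,11,20,17,10,7,6,12,14,1,19,9]
j=3: 20>9, skip
j=4: 17>9, skip
j=5: 10>9, skip
(after j=5) A = [4,2,11,20,17,10,7,6,12,14,1,19,9]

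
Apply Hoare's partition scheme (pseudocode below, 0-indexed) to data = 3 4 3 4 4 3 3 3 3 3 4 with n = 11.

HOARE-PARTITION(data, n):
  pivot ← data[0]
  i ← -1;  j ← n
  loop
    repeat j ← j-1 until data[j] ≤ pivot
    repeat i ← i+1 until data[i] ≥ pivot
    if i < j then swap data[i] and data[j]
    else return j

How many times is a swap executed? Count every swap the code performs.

5

pivot=3
j stops at 9 (3), i stops at 0 (3); swap ⇒ 3 4 3 4 4 3 3 3 3 3 4
j stops at 8 (3), i stops at 1 (4); swap ⇒ 3 3 3 4 4 3 3 3 4 3 4
j stops at 7 (3), i stops at 2 (3); swap ⇒ 3 3 3 4 4 3 3 3 4 3 4
j stops at 6 (3), i stops at 3 (4); swap ⇒ 3 3 3 3 4 3 4 3 4 3 4
j stops at 5 (3), i stops at 4 (4); swap ⇒ 3 3 3 3 3 4 4 3 4 3 4
j stops at 4, i stops at 5; i≥j ⇒ return 4. data=3 3 3 3 3 4 4 3 4 3 4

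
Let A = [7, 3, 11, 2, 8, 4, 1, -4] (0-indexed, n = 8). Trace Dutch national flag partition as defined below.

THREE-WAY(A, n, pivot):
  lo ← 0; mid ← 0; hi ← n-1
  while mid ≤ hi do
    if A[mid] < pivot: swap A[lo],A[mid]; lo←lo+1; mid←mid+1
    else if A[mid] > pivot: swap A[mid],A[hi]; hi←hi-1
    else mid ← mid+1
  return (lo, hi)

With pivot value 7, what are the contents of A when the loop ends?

lo=0 mid=0 hi=7
7=7: mid=1
3<7: swap(0,1), lo=1 mid=2 ⇒ [3, 7, 11, 2, 8, 4, 1, -4]
11>7: swap(2,7), hi=6 ⇒ [3, 7, -4, 2, 8, 4, 1, 11]
-4<7: swap(1,2), lo=2 mid=3 ⇒ [3, -4, 7, 2, 8, 4, 1, 11]
2<7: swap(2,3), lo=3 mid=4 ⇒ [3, -4, 2, 7, 8, 4, 1, 11]
8>7: swap(4,6), hi=5 ⇒ [3, -4, 2, 7, 1, 4, 8, 11]
1<7: swap(3,4), lo=4 mid=5 ⇒ [3, -4, 2, 1, 7, 4, 8, 11]
4<7: swap(4,5), lo=5 mid=6 ⇒ [3, -4, 2, 1, 4, 7, 8, 11]
done. lo=5 hi=5; A=[3, -4, 2, 1, 4, 7, 8, 11]

[3, -4, 2, 1, 4, 7, 8, 11]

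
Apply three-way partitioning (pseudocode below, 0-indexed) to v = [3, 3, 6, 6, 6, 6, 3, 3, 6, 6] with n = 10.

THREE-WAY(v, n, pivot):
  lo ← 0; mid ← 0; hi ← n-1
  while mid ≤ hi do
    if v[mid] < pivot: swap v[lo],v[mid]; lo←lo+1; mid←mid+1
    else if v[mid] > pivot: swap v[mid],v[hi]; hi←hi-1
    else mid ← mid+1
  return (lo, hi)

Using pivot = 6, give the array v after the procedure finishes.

pivot = 6; lo=0, mid=0, hi=9
v[mid]=3<6: swap v[0],v[0]; lo=1,mid=1 → [3, 3, 6, 6, 6, 6, 3, 3, 6, 6]
v[mid]=3<6: swap v[1],v[1]; lo=2,mid=2 → [3, 3, 6, 6, 6, 6, 3, 3, 6, 6]
v[mid]=6=6: mid=3
v[mid]=6=6: mid=4
v[mid]=6=6: mid=5
v[mid]=6=6: mid=6
v[mid]=3<6: swap v[2],v[6]; lo=3,mid=7 → [3, 3, 3, 6, 6, 6, 6, 3, 6, 6]
v[mid]=3<6: swap v[3],v[7]; lo=4,mid=8 → [3, 3, 3, 3, 6, 6, 6, 6, 6, 6]
v[mid]=6=6: mid=9
v[mid]=6=6: mid=10
end: lo=4, hi=9; v = [3, 3, 3, 3, 6, 6, 6, 6, 6, 6]

[3, 3, 3, 3, 6, 6, 6, 6, 6, 6]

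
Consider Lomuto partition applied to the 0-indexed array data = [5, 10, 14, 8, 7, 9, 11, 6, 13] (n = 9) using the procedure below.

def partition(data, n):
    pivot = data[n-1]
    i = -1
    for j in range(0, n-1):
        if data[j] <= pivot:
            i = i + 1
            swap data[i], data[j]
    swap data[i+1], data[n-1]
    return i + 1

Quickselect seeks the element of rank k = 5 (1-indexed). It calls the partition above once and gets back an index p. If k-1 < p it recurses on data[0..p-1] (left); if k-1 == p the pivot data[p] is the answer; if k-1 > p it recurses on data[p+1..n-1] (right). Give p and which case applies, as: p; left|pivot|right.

7; left

pivot=13, i=-1
j=0: 5≤13, i=0, swap(0,0) ⇒ [5, 10, 14, 8, 7, 9, 11, 6, 13]
j=1: 10≤13, i=1, swap(1,1) ⇒ [5, 10, 14, 8, 7, 9, 11, 6, 13]
j=2: 14>13, skip
j=3: 8≤13, i=2, swap(2,3) ⇒ [5, 10, 8, 14, 7, 9, 11, 6, 13]
j=4: 7≤13, i=3, swap(3,4) ⇒ [5, 10, 8, 7, 14, 9, 11, 6, 13]
j=5: 9≤13, i=4, swap(4,5) ⇒ [5, 10, 8, 7, 9, 14, 11, 6, 13]
j=6: 11≤13, i=5, swap(5,6) ⇒ [5, 10, 8, 7, 9, 11, 14, 6, 13]
j=7: 6≤13, i=6, swap(6,7) ⇒ [5, 10, 8, 7, 9, 11, 6, 14, 13]
swap(7,8) ⇒ [5, 10, 8, 7, 9, 11, 6, 13, 14]; return 7
p = 7; k-1 = 4 < 7 ⇒ left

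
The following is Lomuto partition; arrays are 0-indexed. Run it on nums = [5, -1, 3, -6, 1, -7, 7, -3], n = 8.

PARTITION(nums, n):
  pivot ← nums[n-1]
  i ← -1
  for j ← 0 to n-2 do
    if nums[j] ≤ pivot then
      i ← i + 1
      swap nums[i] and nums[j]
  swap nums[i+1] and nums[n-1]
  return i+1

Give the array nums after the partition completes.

[-6, -7, -3, 5, 1, -1, 7, 3]

pivot=-3, i=-1
j=0: 5>-3, skip
j=1: -1>-3, skip
j=2: 3>-3, skip
j=3: -6≤-3, i=0, swap(0,3) ⇒ [-6, -1, 3, 5, 1, -7, 7, -3]
j=4: 1>-3, skip
j=5: -7≤-3, i=1, swap(1,5) ⇒ [-6, -7, 3, 5, 1, -1, 7, -3]
j=6: 7>-3, skip
swap(2,7) ⇒ [-6, -7, -3, 5, 1, -1, 7, 3]; return 2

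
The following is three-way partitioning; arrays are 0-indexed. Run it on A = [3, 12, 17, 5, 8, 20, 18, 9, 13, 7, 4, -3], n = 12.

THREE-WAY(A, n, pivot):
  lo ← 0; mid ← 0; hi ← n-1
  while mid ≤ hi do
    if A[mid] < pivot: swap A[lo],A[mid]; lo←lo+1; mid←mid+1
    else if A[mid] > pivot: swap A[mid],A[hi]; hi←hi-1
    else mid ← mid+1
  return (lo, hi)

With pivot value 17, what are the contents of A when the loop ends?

lo=0 mid=0 hi=11
3<17: swap(0,0), lo=1 mid=1 ⇒ [3, 12, 17, 5, 8, 20, 18, 9, 13, 7, 4, -3]
12<17: swap(1,1), lo=2 mid=2 ⇒ [3, 12, 17, 5, 8, 20, 18, 9, 13, 7, 4, -3]
17=17: mid=3
5<17: swap(2,3), lo=3 mid=4 ⇒ [3, 12, 5, 17, 8, 20, 18, 9, 13, 7, 4, -3]
8<17: swap(3,4), lo=4 mid=5 ⇒ [3, 12, 5, 8, 17, 20, 18, 9, 13, 7, 4, -3]
20>17: swap(5,11), hi=10 ⇒ [3, 12, 5, 8, 17, -3, 18, 9, 13, 7, 4, 20]
-3<17: swap(4,5), lo=5 mid=6 ⇒ [3, 12, 5, 8, -3, 17, 18, 9, 13, 7, 4, 20]
18>17: swap(6,10), hi=9 ⇒ [3, 12, 5, 8, -3, 17, 4, 9, 13, 7, 18, 20]
4<17: swap(5,6), lo=6 mid=7 ⇒ [3, 12, 5, 8, -3, 4, 17, 9, 13, 7, 18, 20]
9<17: swap(6,7), lo=7 mid=8 ⇒ [3, 12, 5, 8, -3, 4, 9, 17, 13, 7, 18, 20]
13<17: swap(7,8), lo=8 mid=9 ⇒ [3, 12, 5, 8, -3, 4, 9, 13, 17, 7, 18, 20]
7<17: swap(8,9), lo=9 mid=10 ⇒ [3, 12, 5, 8, -3, 4, 9, 13, 7, 17, 18, 20]
done. lo=9 hi=9; A=[3, 12, 5, 8, -3, 4, 9, 13, 7, 17, 18, 20]

[3, 12, 5, 8, -3, 4, 9, 13, 7, 17, 18, 20]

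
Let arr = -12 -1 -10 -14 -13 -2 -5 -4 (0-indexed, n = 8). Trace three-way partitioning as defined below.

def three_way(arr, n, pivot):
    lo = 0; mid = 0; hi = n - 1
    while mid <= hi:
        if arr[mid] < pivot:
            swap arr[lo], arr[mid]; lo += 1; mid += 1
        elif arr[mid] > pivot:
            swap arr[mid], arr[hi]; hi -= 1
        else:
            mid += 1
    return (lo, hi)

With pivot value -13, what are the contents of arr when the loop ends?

pivot = -13; lo=0, mid=0, hi=7
arr[mid]=-12>-13: swap arr[0],arr[7]; hi=6 → -4 -1 -10 -14 -13 -2 -5 -12
arr[mid]=-4>-13: swap arr[0],arr[6]; hi=5 → -5 -1 -10 -14 -13 -2 -4 -12
arr[mid]=-5>-13: swap arr[0],arr[5]; hi=4 → -2 -1 -10 -14 -13 -5 -4 -12
arr[mid]=-2>-13: swap arr[0],arr[4]; hi=3 → -13 -1 -10 -14 -2 -5 -4 -12
arr[mid]=-13=-13: mid=1
arr[mid]=-1>-13: swap arr[1],arr[3]; hi=2 → -13 -14 -10 -1 -2 -5 -4 -12
arr[mid]=-14<-13: swap arr[0],arr[1]; lo=1,mid=2 → -14 -13 -10 -1 -2 -5 -4 -12
arr[mid]=-10>-13: swap arr[2],arr[2]; hi=1 → -14 -13 -10 -1 -2 -5 -4 -12
end: lo=1, hi=1; arr = -14 -13 -10 -1 -2 -5 -4 -12

-14 -13 -10 -1 -2 -5 -4 -12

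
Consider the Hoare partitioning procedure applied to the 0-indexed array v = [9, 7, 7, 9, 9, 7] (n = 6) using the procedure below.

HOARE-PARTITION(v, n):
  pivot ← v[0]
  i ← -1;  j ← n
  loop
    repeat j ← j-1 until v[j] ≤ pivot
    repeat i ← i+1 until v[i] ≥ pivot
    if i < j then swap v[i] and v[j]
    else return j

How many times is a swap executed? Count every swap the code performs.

pivot=9
j stops at 5 (7), i stops at 0 (9); swap ⇒ [7, 7, 7, 9, 9, 9]
j stops at 4 (9), i stops at 3 (9); swap ⇒ [7, 7, 7, 9, 9, 9]
j stops at 3, i stops at 4; i≥j ⇒ return 3. v=[7, 7, 7, 9, 9, 9]

2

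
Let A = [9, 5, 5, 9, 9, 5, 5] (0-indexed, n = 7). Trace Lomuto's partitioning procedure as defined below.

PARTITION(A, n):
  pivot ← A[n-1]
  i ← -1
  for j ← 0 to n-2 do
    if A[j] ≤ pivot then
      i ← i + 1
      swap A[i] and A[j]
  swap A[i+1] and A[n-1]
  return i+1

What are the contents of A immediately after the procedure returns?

pivot = A[6] = 5; i = -1
j=0: A[0]=9 > 5 → no swap
j=1: A[1]=5 ≤ 5 → i=0, swap A[0],A[1] → [5, 9, 5, 9, 9, 5, 5]
j=2: A[2]=5 ≤ 5 → i=1, swap A[1],A[2] → [5, 5, 9, 9, 9, 5, 5]
j=3: A[3]=9 > 5 → no swap
j=4: A[4]=9 > 5 → no swap
j=5: A[5]=5 ≤ 5 → i=2, swap A[2],A[5] → [5, 5, 5, 9, 9, 9, 5]
final swap A[3],A[6] → [5, 5, 5, 5, 9, 9, 9]; return 3

[5, 5, 5, 5, 9, 9, 9]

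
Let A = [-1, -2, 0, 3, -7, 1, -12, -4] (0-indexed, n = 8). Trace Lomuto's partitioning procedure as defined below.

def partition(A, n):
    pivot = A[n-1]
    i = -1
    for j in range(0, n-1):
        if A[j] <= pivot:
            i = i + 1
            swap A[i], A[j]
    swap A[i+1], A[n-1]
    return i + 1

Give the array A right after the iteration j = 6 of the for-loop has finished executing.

pivot = A[7] = -4; i = -1
j=0: A[0]=-1 > -4 → no swap
j=1: A[1]=-2 > -4 → no swap
j=2: A[2]=0 > -4 → no swap
j=3: A[3]=3 > -4 → no swap
j=4: A[4]=-7 ≤ -4 → i=0, swap A[0],A[4] → [-7, -2, 0, 3, -1, 1, -12, -4]
j=5: A[5]=1 > -4 → no swap
j=6: A[6]=-12 ≤ -4 → i=1, swap A[1],A[6] → [-7, -12, 0, 3, -1, 1, -2, -4]
(after j=6) A = [-7, -12, 0, 3, -1, 1, -2, -4]

[-7, -12, 0, 3, -1, 1, -2, -4]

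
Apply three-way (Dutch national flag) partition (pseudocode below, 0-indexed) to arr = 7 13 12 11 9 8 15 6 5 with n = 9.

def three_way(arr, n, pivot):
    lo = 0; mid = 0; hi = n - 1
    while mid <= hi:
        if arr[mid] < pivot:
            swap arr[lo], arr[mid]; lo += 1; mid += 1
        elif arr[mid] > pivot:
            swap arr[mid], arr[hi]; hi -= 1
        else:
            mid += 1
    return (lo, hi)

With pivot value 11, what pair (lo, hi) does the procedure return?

(5, 5)

pivot = 11; lo=0, mid=0, hi=8
arr[mid]=7<11: swap arr[0],arr[0]; lo=1,mid=1 → 7 13 12 11 9 8 15 6 5
arr[mid]=13>11: swap arr[1],arr[8]; hi=7 → 7 5 12 11 9 8 15 6 13
arr[mid]=5<11: swap arr[1],arr[1]; lo=2,mid=2 → 7 5 12 11 9 8 15 6 13
arr[mid]=12>11: swap arr[2],arr[7]; hi=6 → 7 5 6 11 9 8 15 12 13
arr[mid]=6<11: swap arr[2],arr[2]; lo=3,mid=3 → 7 5 6 11 9 8 15 12 13
arr[mid]=11=11: mid=4
arr[mid]=9<11: swap arr[3],arr[4]; lo=4,mid=5 → 7 5 6 9 11 8 15 12 13
arr[mid]=8<11: swap arr[4],arr[5]; lo=5,mid=6 → 7 5 6 9 8 11 15 12 13
arr[mid]=15>11: swap arr[6],arr[6]; hi=5 → 7 5 6 9 8 11 15 12 13
end: lo=5, hi=5; arr = 7 5 6 9 8 11 15 12 13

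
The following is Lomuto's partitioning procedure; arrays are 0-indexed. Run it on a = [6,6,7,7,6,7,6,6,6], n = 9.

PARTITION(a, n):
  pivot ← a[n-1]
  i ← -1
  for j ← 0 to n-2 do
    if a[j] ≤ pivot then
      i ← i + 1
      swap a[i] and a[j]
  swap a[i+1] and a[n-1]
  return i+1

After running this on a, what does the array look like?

pivot=6, i=-1
j=0: 6≤6, i=0, swap(0,0) ⇒ [6,6,7,7,6,7,6,6,6]
j=1: 6≤6, i=1, swap(1,1) ⇒ [6,6,7,7,6,7,6,6,6]
j=2: 7>6, skip
j=3: 7>6, skip
j=4: 6≤6, i=2, swap(2,4) ⇒ [6,6,6,7,7,7,6,6,6]
j=5: 7>6, skip
j=6: 6≤6, i=3, swap(3,6) ⇒ [6,6,6,6,7,7,7,6,6]
j=7: 6≤6, i=4, swap(4,7) ⇒ [6,6,6,6,6,7,7,7,6]
swap(5,8) ⇒ [6,6,6,6,6,6,7,7,7]; return 5

[6,6,6,6,6,6,7,7,7]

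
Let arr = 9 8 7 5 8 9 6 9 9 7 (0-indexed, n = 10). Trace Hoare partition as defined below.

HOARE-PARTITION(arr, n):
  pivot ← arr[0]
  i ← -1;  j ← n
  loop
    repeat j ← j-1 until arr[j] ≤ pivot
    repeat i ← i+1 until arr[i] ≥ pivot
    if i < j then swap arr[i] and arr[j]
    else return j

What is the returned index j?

pivot = arr[0] = 9; i = -1, j = 10
j→9 (arr[9]=7≤9), i→0 (arr[0]=9≥9); i<j, swap → 7 8 7 5 8 9 6 9 9 9
j→8 (arr[8]=9≤9), i→5 (arr[5]=9≥9); i<j, swap → 7 8 7 5 8 9 6 9 9 9
j→7, i→7; i≥j, return j=7. arr = 7 8 7 5 8 9 6 9 9 9

7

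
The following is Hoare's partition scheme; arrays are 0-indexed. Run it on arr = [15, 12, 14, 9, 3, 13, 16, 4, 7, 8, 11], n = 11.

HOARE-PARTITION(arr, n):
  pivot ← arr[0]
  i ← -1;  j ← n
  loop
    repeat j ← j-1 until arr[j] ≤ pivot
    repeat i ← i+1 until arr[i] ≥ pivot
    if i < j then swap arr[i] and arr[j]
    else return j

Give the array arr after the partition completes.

[11, 12, 14, 9, 3, 13, 8, 4, 7, 16, 15]

pivot = arr[0] = 15; i = -1, j = 11
j→10 (arr[10]=11≤15), i→0 (arr[0]=15≥15); i<j, swap → [11, 12, 14, 9, 3, 13, 16, 4, 7, 8, 15]
j→9 (arr[9]=8≤15), i→6 (arr[6]=16≥15); i<j, swap → [11, 12, 14, 9, 3, 13, 8, 4, 7, 16, 15]
j→8, i→9; i≥j, return j=8. arr = [11, 12, 14, 9, 3, 13, 8, 4, 7, 16, 15]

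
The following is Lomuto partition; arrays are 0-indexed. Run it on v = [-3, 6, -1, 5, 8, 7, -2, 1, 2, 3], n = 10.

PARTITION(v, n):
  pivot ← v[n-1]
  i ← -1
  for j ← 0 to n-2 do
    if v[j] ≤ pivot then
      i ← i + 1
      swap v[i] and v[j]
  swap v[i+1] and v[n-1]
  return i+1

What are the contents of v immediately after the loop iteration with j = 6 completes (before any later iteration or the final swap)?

[-3, -1, -2, 5, 8, 7, 6, 1, 2, 3]

pivot=3, i=-1
j=0: -3≤3, i=0, swap(0,0) ⇒ [-3, 6, -1, 5, 8, 7, -2, 1, 2, 3]
j=1: 6>3, skip
j=2: -1≤3, i=1, swap(1,2) ⇒ [-3, -1, 6, 5, 8, 7, -2, 1, 2, 3]
j=3: 5>3, skip
j=4: 8>3, skip
j=5: 7>3, skip
j=6: -2≤3, i=2, swap(2,6) ⇒ [-3, -1, -2, 5, 8, 7, 6, 1, 2, 3]
(after j=6) v = [-3, -1, -2, 5, 8, 7, 6, 1, 2, 3]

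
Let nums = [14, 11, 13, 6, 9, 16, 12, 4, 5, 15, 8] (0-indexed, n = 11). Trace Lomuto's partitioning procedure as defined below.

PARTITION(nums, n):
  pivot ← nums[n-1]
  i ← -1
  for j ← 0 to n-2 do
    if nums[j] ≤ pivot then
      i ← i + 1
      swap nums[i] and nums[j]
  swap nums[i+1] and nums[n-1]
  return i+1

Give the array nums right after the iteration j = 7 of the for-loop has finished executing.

pivot = nums[10] = 8; i = -1
j=0: nums[0]=14 > 8 → no swap
j=1: nums[1]=11 > 8 → no swap
j=2: nums[2]=13 > 8 → no swap
j=3: nums[3]=6 ≤ 8 → i=0, swap nums[0],nums[3] → [6, 11, 13, 14, 9, 16, 12, 4, 5, 15, 8]
j=4: nums[4]=9 > 8 → no swap
j=5: nums[5]=16 > 8 → no swap
j=6: nums[6]=12 > 8 → no swap
j=7: nums[7]=4 ≤ 8 → i=1, swap nums[1],nums[7] → [6, 4, 13, 14, 9, 16, 12, 11, 5, 15, 8]
(after j=7) nums = [6, 4, 13, 14, 9, 16, 12, 11, 5, 15, 8]

[6, 4, 13, 14, 9, 16, 12, 11, 5, 15, 8]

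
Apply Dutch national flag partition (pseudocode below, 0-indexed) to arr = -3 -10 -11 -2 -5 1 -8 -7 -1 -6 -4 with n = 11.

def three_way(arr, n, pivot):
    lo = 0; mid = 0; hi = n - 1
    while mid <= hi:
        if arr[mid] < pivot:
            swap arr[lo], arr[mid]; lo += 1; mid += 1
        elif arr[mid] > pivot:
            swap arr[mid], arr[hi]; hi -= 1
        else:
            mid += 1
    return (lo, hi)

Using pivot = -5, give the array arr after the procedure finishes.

-6 -10 -11 -7 -8 -5 1 -1 -2 -4 -3

lo=0 mid=0 hi=10
-3>-5: swap(0,10), hi=9 ⇒ -4 -10 -11 -2 -5 1 -8 -7 -1 -6 -3
-4>-5: swap(0,9), hi=8 ⇒ -6 -10 -11 -2 -5 1 -8 -7 -1 -4 -3
-6<-5: swap(0,0), lo=1 mid=1 ⇒ -6 -10 -11 -2 -5 1 -8 -7 -1 -4 -3
-10<-5: swap(1,1), lo=2 mid=2 ⇒ -6 -10 -11 -2 -5 1 -8 -7 -1 -4 -3
-11<-5: swap(2,2), lo=3 mid=3 ⇒ -6 -10 -11 -2 -5 1 -8 -7 -1 -4 -3
-2>-5: swap(3,8), hi=7 ⇒ -6 -10 -11 -1 -5 1 -8 -7 -2 -4 -3
-1>-5: swap(3,7), hi=6 ⇒ -6 -10 -11 -7 -5 1 -8 -1 -2 -4 -3
-7<-5: swap(3,3), lo=4 mid=4 ⇒ -6 -10 -11 -7 -5 1 -8 -1 -2 -4 -3
-5=-5: mid=5
1>-5: swap(5,6), hi=5 ⇒ -6 -10 -11 -7 -5 -8 1 -1 -2 -4 -3
-8<-5: swap(4,5), lo=5 mid=6 ⇒ -6 -10 -11 -7 -8 -5 1 -1 -2 -4 -3
done. lo=5 hi=5; arr=-6 -10 -11 -7 -8 -5 1 -1 -2 -4 -3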